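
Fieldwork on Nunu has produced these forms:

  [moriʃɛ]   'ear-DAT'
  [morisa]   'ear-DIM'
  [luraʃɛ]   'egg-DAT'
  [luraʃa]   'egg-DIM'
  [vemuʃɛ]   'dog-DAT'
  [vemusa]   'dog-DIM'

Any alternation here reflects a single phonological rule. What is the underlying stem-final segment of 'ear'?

/s/

'ear' shows [ʃ] ~ [s] at the end of the stem ([moriʃɛ] vs [morisa]).
But 'egg' keeps [ʃ] in both environments ([luraʃɛ], [luraʃa]), so there is no rule changing /ʃ/ to [s] before the DIM suffix.
The alternation reflects palatalization before a front vowel: /s/ becomes palato-alveolar [ʃ] before a front vowel. /s/ is underlying.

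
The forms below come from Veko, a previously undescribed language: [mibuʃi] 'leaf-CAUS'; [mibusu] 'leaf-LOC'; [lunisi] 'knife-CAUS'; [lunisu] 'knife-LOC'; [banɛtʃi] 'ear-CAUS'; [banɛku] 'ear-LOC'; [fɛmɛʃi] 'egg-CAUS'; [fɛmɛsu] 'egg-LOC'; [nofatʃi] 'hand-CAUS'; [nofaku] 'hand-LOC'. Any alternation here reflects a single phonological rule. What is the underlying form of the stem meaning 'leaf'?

'leaf' shows [ʃ] ~ [s] at the end of the stem ([mibuʃi] vs [mibusu]).
The stem 'knife' ([lunisi], [lunisu]) shows [s] unchanged in both environments, so [s] cannot be basic with [ʃ] derived before the CAUS suffix.
Therefore /ʃ/ is basic and [s] is derived by depalatalization (palato-alveolar /tʃ/ and /ʃ/ become [k] and [s] when no front vowel follows).

/mibuʃ/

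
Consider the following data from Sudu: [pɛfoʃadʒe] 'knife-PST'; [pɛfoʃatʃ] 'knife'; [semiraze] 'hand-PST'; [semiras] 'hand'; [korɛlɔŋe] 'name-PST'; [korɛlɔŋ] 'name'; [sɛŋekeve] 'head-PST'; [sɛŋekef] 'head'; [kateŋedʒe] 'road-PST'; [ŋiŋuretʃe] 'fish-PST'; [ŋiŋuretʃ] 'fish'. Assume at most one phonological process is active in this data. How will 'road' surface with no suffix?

'knife' shows [dʒ] ~ [tʃ] at the end of the stem ([pɛfoʃadʒe] vs [pɛfoʃatʃ]).
The stem 'fish' ([ŋiŋuretʃe], [ŋiŋuretʃ]) shows [tʃ] unchanged in both environments, so [tʃ] cannot be basic with [dʒ] derived before the PST suffix.
The alternation reflects word-final obstruent devoicing: voiced obstruents become voiceless word-finally. /dʒ/ is underlying.
The one attested form of 'road', [kateŋedʒe], shows underlying /kateŋedʒ/. Applying the same rule word-finally gives [kateŋetʃ].

[kateŋetʃ]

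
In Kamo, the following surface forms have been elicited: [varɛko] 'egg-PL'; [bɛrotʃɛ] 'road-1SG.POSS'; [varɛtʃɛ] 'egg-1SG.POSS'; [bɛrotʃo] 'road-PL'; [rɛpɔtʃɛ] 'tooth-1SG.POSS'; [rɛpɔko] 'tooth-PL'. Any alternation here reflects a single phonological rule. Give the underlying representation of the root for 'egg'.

The stem for 'egg' ends in [tʃ] in [varɛtʃɛ] but [k] in [varɛko].
The stem 'road' ([bɛrotʃɛ], [bɛrotʃo]) shows [tʃ] unchanged in both environments, so [tʃ] cannot be basic with [k] derived before the PL suffix.
So /k/ is underlying, and a rule of palatalization before a front vowel — /k/ becomes palato-alveolar [tʃ] before a front vowel — gives [tʃ].

/varɛk/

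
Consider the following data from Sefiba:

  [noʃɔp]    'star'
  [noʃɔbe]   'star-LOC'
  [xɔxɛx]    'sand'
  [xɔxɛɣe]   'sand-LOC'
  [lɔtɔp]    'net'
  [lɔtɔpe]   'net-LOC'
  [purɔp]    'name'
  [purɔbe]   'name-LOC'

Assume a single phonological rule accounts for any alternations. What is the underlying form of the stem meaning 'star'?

/noʃɔb/

The root 'star' surfaces as [noʃɔp] and [noʃɔbe], with a stem-final [p] ~ [b] alternation.
Compare 'net', with invariant [p] in [lɔtɔp] and [lɔtɔpe]: an analysis with underlying /p/ and a rule producing [b] before the LOC suffix would wrongly predict alternation here too.
Therefore /b/ is basic and [p] is derived by word-final obstruent devoicing (voiced obstruents become voiceless word-finally).
Hence 'star' is /noʃɔb/ underlyingly.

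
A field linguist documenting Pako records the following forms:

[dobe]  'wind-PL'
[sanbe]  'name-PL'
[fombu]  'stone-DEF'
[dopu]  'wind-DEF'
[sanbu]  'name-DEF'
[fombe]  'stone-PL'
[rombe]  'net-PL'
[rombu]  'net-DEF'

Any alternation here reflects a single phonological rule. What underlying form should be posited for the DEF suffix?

The DEF morpheme has two allomorphs, [-bu] and [-pu].
By contrast the PL suffix keeps its initial [b] throughout — that segment must be underlying.
So the underlying form is /-pu/, and voiceless stops become voiced after a nasal.

/-pu/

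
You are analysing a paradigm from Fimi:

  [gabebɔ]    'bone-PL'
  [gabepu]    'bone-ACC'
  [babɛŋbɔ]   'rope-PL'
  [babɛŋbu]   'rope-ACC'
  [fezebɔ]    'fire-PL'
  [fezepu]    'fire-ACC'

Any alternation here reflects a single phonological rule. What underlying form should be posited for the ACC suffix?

/-pu/

The ACC suffix surfaces as [-bu] and [-pu], depending on the final segment of the stem.
By contrast the PL suffix keeps its initial [b] throughout — that segment must be underlying.
So the underlying form is /-pu/, and voiceless stops become voiced after a nasal.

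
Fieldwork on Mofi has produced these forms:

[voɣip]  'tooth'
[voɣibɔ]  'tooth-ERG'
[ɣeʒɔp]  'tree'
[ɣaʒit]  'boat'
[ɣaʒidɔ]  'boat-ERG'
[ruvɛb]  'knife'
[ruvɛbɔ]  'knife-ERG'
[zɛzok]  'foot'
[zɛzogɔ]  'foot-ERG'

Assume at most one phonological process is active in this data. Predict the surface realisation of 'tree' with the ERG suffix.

The stem for 'tooth' ends in [p] in [voɣip] but [b] in [voɣibɔ].
But 'knife' keeps [b] in both environments ([ruvɛb], [ruvɛbɔ]), so there is no rule changing /b/ to [p] in isolation.
Therefore /p/ is basic and [b] is derived by intervocalic voicing (voiceless stops become voiced between vowels).
From [ɣeʒɔp] the stem 'tree' is /ɣeʒɔp/; between vowels this yields [ɣeʒɔbɔ].

[ɣeʒɔbɔ]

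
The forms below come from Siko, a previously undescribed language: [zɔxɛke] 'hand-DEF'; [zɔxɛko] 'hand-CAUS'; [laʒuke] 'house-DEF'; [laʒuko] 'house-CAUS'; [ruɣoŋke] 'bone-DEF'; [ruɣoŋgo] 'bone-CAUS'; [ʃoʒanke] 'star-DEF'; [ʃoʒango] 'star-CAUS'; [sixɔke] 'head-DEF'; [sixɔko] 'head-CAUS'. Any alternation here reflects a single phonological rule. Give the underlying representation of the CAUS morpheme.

/-go/

The CAUS morpheme has two allomorphs, [-go] and [-ko].
By contrast the DEF suffix keeps its initial [k] throughout — that segment must be underlying.
The CAUS suffix is therefore /-go/ underlyingly, with post-vocalic devoicing: voiced stops become voiceless after a vowel.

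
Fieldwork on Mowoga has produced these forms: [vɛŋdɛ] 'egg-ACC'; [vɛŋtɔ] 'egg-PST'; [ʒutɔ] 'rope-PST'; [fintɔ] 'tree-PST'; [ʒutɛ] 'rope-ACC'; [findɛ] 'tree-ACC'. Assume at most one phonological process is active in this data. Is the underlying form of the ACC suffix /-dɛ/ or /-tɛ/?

/-dɛ/

The ACC suffix surfaces as [-dɛ] and [-tɛ], depending on the final segment of the stem.
By contrast the PST suffix keeps its initial [t] throughout — that segment must be underlying.
So the underlying form is /-dɛ/, and voiced stops become voiceless after a vowel.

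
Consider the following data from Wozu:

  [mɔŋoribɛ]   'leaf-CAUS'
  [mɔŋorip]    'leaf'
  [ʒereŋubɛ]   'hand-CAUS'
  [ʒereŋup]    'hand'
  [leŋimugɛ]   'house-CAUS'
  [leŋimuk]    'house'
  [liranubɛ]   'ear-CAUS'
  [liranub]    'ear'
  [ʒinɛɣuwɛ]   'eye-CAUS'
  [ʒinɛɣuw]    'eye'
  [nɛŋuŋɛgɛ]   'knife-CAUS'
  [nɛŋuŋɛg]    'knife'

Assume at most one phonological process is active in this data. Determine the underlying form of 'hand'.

/ʒereŋup/

'hand' shows [b] ~ [p] at the end of the stem ([ʒereŋubɛ] vs [ʒereŋup]).
The stem 'ear' ([liranubɛ], [liranub]) shows [b] unchanged in both environments, so [b] cannot be basic with [p] derived in isolation.
The underlying segment must be /p/; voiceless stops become voiced between vowels, yielding [b] there.
The underlying form of 'hand' is therefore /ʒereŋup/.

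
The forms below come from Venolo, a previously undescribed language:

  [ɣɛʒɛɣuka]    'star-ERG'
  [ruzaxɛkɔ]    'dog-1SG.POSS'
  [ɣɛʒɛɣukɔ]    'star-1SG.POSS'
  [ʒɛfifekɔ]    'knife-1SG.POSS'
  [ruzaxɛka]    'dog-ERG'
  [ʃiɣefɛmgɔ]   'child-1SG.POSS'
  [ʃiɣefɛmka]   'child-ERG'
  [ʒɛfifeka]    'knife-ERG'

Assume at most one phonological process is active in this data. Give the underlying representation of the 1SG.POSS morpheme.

/-gɔ/

The 1SG.POSS morpheme has two allomorphs, [-gɔ] and [-kɔ].
The ERG suffix, which begins with [k], is invariant after every stem; so [k] is not altered by any rule here.
The 1SG.POSS suffix is therefore /-gɔ/ underlyingly, with post-vocalic devoicing: voiced stops become voiceless after a vowel.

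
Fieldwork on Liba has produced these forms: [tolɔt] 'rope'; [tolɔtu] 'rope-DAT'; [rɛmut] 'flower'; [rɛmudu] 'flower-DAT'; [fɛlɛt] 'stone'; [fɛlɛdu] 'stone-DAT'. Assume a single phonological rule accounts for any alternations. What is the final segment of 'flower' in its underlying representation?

'flower' shows [t] ~ [d] at the end of the stem ([rɛmut] vs [rɛmudu]).
The stem 'rope' ([tolɔt], [tolɔtu]) shows [t] unchanged in both environments, so [t] cannot be basic with [d] derived before the DAT suffix.
The alternation reflects word-final obstruent devoicing: voiced obstruents become voiceless word-finally. /d/ is underlying.

/d/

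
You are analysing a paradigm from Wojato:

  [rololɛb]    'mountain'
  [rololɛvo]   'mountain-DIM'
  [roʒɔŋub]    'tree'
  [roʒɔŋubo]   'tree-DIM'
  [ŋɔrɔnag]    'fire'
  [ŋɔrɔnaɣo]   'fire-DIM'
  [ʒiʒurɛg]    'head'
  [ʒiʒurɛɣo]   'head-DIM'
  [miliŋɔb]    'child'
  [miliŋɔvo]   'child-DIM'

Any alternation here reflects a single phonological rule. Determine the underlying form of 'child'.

/miliŋɔv/

'child' shows [b] ~ [v] at the end of the stem ([miliŋɔb] vs [miliŋɔvo]).
If /b/ were underlying and a rule turned it into [v] before the DIM suffix, 'tree' would also alternate; but it has [b] in both [roʒɔŋub] and [roʒɔŋubo].
The underlying segment must be /v/; voiced fricatives become stops word-finally, yielding [b] there.
Hence 'child' is /miliŋɔv/ underlyingly.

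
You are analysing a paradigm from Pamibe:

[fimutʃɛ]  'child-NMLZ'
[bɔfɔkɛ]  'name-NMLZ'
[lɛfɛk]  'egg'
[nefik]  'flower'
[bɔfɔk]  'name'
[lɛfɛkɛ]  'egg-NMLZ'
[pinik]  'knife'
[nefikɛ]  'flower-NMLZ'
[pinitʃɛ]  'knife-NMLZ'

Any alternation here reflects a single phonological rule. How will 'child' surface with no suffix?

'knife' shows [tʃ] ~ [k] at the end of the stem ([pinitʃɛ] vs [pinik]).
Compare 'flower', with invariant [k] in [nefikɛ] and [nefik]: an analysis with underlying /k/ and a rule producing [tʃ] before the NMLZ suffix would wrongly predict alternation here too.
The underlying segment must be /tʃ/; palato-alveolar /tʃ/ becomes [k] when no front vowel follows, yielding [k] there.
From [fimutʃɛ] the stem 'child' is /fimutʃ/; when no front vowel follows this yields [fimuk].

[fimuk]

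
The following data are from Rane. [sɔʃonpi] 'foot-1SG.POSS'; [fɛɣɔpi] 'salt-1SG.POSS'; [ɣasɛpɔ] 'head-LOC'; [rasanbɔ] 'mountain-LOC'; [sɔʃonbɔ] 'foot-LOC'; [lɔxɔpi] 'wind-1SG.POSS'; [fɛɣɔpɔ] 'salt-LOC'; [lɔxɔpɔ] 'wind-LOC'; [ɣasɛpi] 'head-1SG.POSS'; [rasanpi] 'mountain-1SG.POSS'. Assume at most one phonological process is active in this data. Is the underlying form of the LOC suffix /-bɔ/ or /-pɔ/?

The LOC morpheme has two allomorphs, [-bɔ] and [-pɔ].
By contrast the 1SG.POSS suffix keeps its initial [p] throughout — that segment must be underlying.
The LOC suffix is therefore /-bɔ/ underlyingly, with post-vocalic devoicing: voiced stops become voiceless after a vowel.

/-bɔ/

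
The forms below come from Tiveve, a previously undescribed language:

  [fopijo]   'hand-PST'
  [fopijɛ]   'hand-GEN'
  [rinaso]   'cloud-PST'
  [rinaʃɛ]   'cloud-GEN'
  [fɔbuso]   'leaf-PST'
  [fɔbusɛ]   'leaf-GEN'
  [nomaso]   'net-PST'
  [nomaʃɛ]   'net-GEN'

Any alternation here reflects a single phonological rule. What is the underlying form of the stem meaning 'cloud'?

/rinaʃ/

The root 'cloud' surfaces as [rinaso] and [rinaʃɛ], with a stem-final [s] ~ [ʃ] alternation.
But 'leaf' keeps [s] in both environments ([fɔbuso], [fɔbusɛ]), so there is no rule changing /s/ to [ʃ] before the GEN suffix.
So /ʃ/ is underlying, and a rule of depalatalization — palato-alveolar /ʃ/ becomes [s] when no front vowel follows — gives [s].
Hence 'cloud' is /rinaʃ/ underlyingly.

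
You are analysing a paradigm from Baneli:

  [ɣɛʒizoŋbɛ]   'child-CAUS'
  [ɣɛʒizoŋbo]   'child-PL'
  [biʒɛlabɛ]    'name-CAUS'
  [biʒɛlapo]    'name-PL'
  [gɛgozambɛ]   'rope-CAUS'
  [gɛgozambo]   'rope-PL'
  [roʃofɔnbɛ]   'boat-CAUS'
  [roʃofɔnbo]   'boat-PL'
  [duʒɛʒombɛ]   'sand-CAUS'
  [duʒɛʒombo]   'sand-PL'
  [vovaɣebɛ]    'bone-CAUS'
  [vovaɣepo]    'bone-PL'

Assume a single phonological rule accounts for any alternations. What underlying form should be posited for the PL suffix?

/-po/

The PL suffix surfaces as [-bo] and [-po], depending on the final segment of the stem.
The CAUS suffix, which begins with [b], is invariant after every stem; so [b] is not altered by any rule here.
The PL suffix is therefore /-po/ underlyingly, with post-nasal voicing: voiceless stops become voiced after a nasal.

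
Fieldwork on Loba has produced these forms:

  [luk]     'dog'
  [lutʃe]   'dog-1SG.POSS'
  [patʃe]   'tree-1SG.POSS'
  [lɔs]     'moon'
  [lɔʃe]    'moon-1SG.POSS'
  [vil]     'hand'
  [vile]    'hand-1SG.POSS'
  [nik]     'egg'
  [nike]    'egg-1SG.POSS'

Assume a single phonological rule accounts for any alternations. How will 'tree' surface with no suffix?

'dog' shows [k] ~ [tʃ] at the end of the stem ([luk] vs [lutʃe]).
Compare 'egg', with invariant [k] in [nik] and [nike]: an analysis with underlying /k/ and a rule producing [tʃ] before the 1SG.POSS suffix would wrongly predict alternation here too.
The underlying segment must be /tʃ/; palato-alveolar /tʃ/ and /ʃ/ become [k] and [s] when no front vowel follows, yielding [k] there.
The one attested form of 'tree', [patʃe], shows underlying /patʃ/. Applying the same rule when no front vowel follows gives [pak].

[pak]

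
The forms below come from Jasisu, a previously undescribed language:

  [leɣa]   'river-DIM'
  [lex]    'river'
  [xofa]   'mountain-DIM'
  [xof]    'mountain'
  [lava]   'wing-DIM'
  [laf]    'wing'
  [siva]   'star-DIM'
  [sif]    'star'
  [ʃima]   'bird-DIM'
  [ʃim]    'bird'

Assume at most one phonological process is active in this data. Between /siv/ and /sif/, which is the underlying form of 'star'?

/siv/

'star' shows [v] ~ [f] at the end of the stem ([siva] vs [sif]).
Compare 'mountain', with invariant [f] in [xofa] and [xof]: an analysis with underlying /f/ and a rule producing [v] before the DIM suffix would wrongly predict alternation here too.
So /v/ is underlying, and a rule of word-final obstruent devoicing — voiced obstruents become voiceless word-finally — gives [f].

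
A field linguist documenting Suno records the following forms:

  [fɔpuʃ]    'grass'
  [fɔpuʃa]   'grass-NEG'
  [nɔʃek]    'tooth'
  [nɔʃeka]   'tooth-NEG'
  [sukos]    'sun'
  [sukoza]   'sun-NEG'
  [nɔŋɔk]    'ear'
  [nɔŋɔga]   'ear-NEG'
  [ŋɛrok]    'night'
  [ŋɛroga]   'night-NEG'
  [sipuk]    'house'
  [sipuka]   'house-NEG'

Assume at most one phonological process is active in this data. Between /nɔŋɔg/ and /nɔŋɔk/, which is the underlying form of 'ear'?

/nɔŋɔg/

In [nɔŋɔk] and [nɔŋɔga] the final segment of 'ear' alternates: [k] ~ [g].
If /k/ were underlying and a rule turned it into [g] before the NEG suffix, 'tooth' would also alternate; but it has [k] in both [nɔʃek] and [nɔʃeka].
The underlying segment must be /g/; voiced obstruents become voiceless word-finally, yielding [k] there.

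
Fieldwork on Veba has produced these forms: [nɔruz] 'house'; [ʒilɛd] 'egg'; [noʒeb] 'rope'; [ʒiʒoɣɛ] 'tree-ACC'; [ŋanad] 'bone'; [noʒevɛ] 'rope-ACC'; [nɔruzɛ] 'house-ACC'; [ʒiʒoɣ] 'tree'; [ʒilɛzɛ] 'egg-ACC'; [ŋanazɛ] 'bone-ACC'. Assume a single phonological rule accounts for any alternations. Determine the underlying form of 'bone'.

/ŋanad/

'bone' shows [z] ~ [d] at the end of the stem ([ŋanazɛ] vs [ŋanad]).
But 'house' keeps [z] in both environments ([nɔruzɛ], [nɔruz]), so there is no rule changing /z/ to [d] in isolation.
Therefore /d/ is basic and [z] is derived by intervocalic spirantization (voiced stops become fricatives between vowels).
So 'bone' = /ŋanad/.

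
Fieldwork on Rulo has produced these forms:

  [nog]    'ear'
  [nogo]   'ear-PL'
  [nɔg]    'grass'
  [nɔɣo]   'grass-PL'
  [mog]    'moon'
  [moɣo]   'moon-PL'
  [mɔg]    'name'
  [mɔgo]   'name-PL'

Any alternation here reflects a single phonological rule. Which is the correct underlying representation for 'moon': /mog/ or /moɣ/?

'moon' shows [g] ~ [ɣ] at the end of the stem ([mog] vs [moɣo]).
Compare 'ear', with invariant [g] in [nog] and [nogo]: an analysis with underlying /g/ and a rule producing [ɣ] before the PL suffix would wrongly predict alternation here too.
The underlying segment must be /ɣ/; voiced fricatives become stops word-finally, yielding [g] there.

/moɣ/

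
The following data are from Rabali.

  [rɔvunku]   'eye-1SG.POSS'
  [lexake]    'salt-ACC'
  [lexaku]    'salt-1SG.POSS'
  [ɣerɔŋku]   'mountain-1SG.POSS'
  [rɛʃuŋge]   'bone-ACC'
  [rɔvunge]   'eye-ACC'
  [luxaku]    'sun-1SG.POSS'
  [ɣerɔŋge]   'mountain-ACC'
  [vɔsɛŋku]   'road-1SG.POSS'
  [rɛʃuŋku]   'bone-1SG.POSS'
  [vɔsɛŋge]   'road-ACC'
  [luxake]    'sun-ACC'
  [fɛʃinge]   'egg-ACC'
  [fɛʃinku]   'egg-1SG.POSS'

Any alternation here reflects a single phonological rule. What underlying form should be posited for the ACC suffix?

/-ge/

The ACC suffix surfaces as [-ge] and [-ke], depending on the final segment of the stem.
The 1SG.POSS suffix, which begins with [k], is invariant after every stem; so [k] is not altered by any rule here.
The ACC suffix is therefore /-ge/ underlyingly, with post-vocalic devoicing: voiced stops become voiceless after a vowel.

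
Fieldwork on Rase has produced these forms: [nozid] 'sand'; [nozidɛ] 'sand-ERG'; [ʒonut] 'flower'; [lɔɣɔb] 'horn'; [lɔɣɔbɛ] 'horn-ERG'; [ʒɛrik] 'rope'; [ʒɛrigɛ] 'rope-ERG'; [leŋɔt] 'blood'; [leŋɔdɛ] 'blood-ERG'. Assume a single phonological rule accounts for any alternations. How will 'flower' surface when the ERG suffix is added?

In [leŋɔt] and [leŋɔdɛ] the final segment of 'blood' alternates: [t] ~ [d].
The stem 'sand' ([nozid], [nozidɛ]) shows [d] unchanged in both environments, so [d] cannot be basic with [t] derived in isolation.
The alternation reflects intervocalic voicing: voiceless stops become voiced between vowels. /t/ is underlying.
From [ʒonut] the stem 'flower' is /ʒonut/; between vowels this yields [ʒonudɛ].

[ʒonudɛ]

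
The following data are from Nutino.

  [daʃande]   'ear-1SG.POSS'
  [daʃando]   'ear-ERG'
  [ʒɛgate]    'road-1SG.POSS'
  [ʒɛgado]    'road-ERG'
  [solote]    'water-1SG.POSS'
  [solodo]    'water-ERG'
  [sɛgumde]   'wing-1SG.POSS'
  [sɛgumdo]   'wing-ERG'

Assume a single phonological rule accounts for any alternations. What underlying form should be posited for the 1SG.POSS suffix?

The 1SG.POSS suffix surfaces as [-de] and [-te], depending on the final segment of the stem.
The ERG suffix, which begins with [d], is invariant after every stem; so [d] is not altered by any rule here.
The 1SG.POSS suffix is therefore /-te/ underlyingly, with post-nasal voicing: voiceless stops become voiced after a nasal.

/-te/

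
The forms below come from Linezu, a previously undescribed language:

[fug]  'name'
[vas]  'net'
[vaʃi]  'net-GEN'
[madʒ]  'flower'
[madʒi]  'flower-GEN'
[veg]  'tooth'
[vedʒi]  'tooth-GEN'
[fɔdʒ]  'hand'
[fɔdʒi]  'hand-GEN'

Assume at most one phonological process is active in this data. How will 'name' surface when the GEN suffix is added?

[fudʒi]

The root 'tooth' surfaces as [veg] and [vedʒi], with a stem-final [g] ~ [dʒ] alternation.
Compare 'hand', with invariant [dʒ] in [fɔdʒ] and [fɔdʒi]: an analysis with underlying /dʒ/ and a rule producing [g] in isolation would wrongly predict alternation here too.
The underlying segment must be /g/; /g/ and /s/ become palato-alveolar [dʒ] and [ʃ] before a front vowel, yielding [dʒ] there.
The one attested form of 'name', [fug], shows underlying /fug/. Applying the same rule before a front vowel gives [fudʒi].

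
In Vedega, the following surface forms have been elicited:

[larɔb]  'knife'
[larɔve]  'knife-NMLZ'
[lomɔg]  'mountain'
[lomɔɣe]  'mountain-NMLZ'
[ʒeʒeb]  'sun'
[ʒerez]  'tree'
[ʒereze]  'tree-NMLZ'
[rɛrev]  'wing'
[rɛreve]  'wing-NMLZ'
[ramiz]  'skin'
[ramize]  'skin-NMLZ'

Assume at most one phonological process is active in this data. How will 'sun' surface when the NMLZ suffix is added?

In [larɔb] and [larɔve] the final segment of 'knife' alternates: [b] ~ [v].
If /v/ were underlying and a rule turned it into [b] in isolation, 'wing' would also alternate; but it has [v] in both [rɛrev] and [rɛreve].
So /b/ is underlying, and a rule of intervocalic spirantization — voiced stops become fricatives between vowels — gives [v].
The one attested form of 'sun', [ʒeʒeb], shows underlying /ʒeʒeb/. Applying the same rule between vowels gives [ʒeʒeve].

[ʒeʒeve]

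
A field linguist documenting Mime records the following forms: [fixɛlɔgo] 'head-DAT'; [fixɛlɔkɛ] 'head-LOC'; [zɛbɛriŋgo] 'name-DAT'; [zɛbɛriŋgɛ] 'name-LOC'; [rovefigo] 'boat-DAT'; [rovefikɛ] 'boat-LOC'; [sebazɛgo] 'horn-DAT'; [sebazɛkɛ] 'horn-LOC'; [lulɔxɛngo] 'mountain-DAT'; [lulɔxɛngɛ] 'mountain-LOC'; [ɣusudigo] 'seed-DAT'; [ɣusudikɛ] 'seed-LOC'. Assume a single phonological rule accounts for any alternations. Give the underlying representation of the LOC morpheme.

/-kɛ/

The LOC suffix surfaces as [-gɛ] and [-kɛ], depending on the final segment of the stem.
By contrast the DAT suffix keeps its initial [g] throughout — that segment must be underlying.
The LOC suffix is therefore /-kɛ/ underlyingly, with post-nasal voicing: voiceless stops become voiced after a nasal.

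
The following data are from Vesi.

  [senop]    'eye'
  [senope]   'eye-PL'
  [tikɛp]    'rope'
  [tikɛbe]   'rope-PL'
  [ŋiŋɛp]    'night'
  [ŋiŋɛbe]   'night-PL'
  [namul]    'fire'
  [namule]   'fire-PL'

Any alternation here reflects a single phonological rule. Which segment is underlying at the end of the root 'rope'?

In [tikɛp] and [tikɛbe] the final segment of 'rope' alternates: [p] ~ [b].
If /p/ were underlying and a rule turned it into [b] before the PL suffix, 'eye' would also alternate; but it has [p] in both [senop] and [senope].
Therefore /b/ is basic and [p] is derived by word-final obstruent devoicing (voiced obstruents become voiceless word-finally).

/b/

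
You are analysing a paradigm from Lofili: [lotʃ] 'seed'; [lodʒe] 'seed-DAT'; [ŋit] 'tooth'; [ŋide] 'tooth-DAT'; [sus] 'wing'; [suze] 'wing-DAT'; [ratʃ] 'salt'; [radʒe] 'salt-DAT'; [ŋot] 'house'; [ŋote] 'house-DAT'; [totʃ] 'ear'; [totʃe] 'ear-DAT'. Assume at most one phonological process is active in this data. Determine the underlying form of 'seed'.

/lodʒ/

'seed' shows [tʃ] ~ [dʒ] at the end of the stem ([lotʃ] vs [lodʒe]).
But 'ear' keeps [tʃ] in both environments ([totʃ], [totʃe]), so there is no rule changing /tʃ/ to [dʒ] before the DAT suffix.
Therefore /dʒ/ is basic and [tʃ] is derived by word-final obstruent devoicing (voiced obstruents become voiceless word-finally).
Hence 'seed' is /lodʒ/ underlyingly.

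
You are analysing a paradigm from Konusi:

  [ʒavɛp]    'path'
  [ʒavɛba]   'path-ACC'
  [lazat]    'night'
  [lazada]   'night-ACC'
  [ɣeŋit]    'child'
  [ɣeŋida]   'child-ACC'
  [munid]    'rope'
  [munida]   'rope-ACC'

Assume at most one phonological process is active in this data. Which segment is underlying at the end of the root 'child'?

The root 'child' surfaces as [ɣeŋit] and [ɣeŋida], with a stem-final [t] ~ [d] alternation.
If /d/ were underlying and a rule turned it into [t] in isolation, 'rope' would also alternate; but it has [d] in both [munid] and [munida].
The underlying segment must be /t/; voiceless stops become voiced between vowels, yielding [d] there.

/t/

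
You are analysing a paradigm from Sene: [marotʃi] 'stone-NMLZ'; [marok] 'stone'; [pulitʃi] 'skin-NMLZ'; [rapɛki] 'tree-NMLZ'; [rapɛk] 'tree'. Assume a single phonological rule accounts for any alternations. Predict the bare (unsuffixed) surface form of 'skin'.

'stone' shows [tʃ] ~ [k] at the end of the stem ([marotʃi] vs [marok]).
But 'tree' keeps [k] in both environments ([rapɛki], [rapɛk]), so there is no rule changing /k/ to [tʃ] before the NMLZ suffix.
The alternation reflects depalatalization: palato-alveolar /tʃ/ becomes [k] when no front vowel follows. /tʃ/ is underlying.
From [pulitʃi] the stem 'skin' is /pulitʃ/; when no front vowel follows this yields [pulik].

[pulik]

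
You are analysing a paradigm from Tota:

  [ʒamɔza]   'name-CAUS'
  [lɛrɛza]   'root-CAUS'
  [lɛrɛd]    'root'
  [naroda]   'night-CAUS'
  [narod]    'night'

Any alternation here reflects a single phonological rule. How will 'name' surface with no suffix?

In [lɛrɛza] and [lɛrɛd] the final segment of 'root' alternates: [z] ~ [d].
If /d/ were underlying and a rule turned it into [z] before the CAUS suffix, 'night' would also alternate; but it has [d] in both [naroda] and [narod].
So /z/ is underlying, and a rule of word-final hardening — voiced fricatives become stops word-finally — gives [d].
The one attested form of 'name', [ʒamɔza], shows underlying /ʒamɔz/. Applying the same rule word-finally gives [ʒamɔd].

[ʒamɔd]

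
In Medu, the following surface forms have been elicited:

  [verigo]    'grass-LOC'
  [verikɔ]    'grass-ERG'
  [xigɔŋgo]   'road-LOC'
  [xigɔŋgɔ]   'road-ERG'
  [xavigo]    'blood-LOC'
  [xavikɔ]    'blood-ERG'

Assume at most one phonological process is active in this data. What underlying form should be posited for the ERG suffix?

/-kɔ/

The ERG suffix surfaces as [-gɔ] and [-kɔ], depending on the final segment of the stem.
The LOC suffix, which begins with [g], is invariant after every stem; so [g] is not altered by any rule here.
So the underlying form is /-kɔ/, and voiceless stops become voiced after a nasal.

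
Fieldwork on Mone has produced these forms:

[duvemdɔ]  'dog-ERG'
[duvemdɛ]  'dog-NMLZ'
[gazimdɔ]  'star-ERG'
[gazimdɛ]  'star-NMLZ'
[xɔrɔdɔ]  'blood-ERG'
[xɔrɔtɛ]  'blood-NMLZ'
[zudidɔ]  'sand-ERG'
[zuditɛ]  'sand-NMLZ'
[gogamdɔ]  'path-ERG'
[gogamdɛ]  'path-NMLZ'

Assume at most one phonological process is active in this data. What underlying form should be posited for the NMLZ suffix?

The NMLZ suffix surfaces as [-dɛ] and [-tɛ], depending on the final segment of the stem.
The ERG suffix, which begins with [d], is invariant after every stem; so [d] is not altered by any rule here.
The NMLZ suffix is therefore /-tɛ/ underlyingly, with post-nasal voicing: voiceless stops become voiced after a nasal.

/-tɛ/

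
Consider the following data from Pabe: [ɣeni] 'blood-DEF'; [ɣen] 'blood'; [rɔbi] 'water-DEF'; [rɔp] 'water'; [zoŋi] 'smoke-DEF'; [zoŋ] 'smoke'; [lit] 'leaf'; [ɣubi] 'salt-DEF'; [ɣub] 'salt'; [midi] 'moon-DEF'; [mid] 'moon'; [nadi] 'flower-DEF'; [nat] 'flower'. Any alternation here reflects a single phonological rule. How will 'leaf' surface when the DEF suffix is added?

The stem for 'flower' ends in [d] in [nadi] but [t] in [nat].
But 'moon' keeps [d] in both environments ([midi], [mid]), so there is no rule changing /d/ to [t] in isolation.
So /t/ is underlying, and a rule of intervocalic voicing — voiceless stops become voiced between vowels — gives [d].
From [lit] the stem 'leaf' is /lit/; between vowels this yields [lidi].

[lidi]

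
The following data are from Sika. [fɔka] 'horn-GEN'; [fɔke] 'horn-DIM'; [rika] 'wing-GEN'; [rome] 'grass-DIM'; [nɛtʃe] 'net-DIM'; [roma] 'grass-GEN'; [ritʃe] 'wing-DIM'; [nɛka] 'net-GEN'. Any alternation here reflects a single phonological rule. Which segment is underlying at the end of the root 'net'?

The stem for 'net' ends in [k] in [nɛka] but [tʃ] in [nɛtʃe].
But 'horn' keeps [k] in both environments ([fɔka], [fɔke]), so there is no rule changing /k/ to [tʃ] before the DIM suffix.
The alternation reflects depalatalization: palato-alveolar /tʃ/ becomes [k] when no front vowel follows. /tʃ/ is underlying.

/tʃ/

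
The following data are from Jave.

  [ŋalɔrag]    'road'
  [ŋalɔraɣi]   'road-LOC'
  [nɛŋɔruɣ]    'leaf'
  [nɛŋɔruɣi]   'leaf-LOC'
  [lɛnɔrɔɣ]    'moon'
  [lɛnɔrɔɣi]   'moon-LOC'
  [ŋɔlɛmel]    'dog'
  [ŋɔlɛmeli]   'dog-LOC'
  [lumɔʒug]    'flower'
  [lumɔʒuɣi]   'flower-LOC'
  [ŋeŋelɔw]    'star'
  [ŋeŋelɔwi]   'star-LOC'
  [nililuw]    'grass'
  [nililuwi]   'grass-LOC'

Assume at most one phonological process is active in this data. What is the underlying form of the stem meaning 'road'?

'road' shows [g] ~ [ɣ] at the end of the stem ([ŋalɔrag] vs [ŋalɔraɣi]).
Compare 'leaf', with invariant [ɣ] in [nɛŋɔruɣ] and [nɛŋɔruɣi]: an analysis with underlying /ɣ/ and a rule producing [g] in isolation would wrongly predict alternation here too.
The underlying segment must be /g/; voiced stops become fricatives between vowels, yielding [ɣ] there.

/ŋalɔrag/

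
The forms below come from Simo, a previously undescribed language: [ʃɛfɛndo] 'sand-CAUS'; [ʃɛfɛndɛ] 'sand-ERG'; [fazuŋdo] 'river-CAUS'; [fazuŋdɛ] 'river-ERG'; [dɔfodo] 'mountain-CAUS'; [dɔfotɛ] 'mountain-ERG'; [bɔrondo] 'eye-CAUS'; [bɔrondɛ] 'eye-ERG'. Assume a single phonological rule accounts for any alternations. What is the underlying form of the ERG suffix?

/-tɛ/

The ERG morpheme has two allomorphs, [-dɛ] and [-tɛ].
By contrast the CAUS suffix keeps its initial [d] throughout — that segment must be underlying.
The ERG suffix is therefore /-tɛ/ underlyingly, with post-nasal voicing: voiceless stops become voiced after a nasal.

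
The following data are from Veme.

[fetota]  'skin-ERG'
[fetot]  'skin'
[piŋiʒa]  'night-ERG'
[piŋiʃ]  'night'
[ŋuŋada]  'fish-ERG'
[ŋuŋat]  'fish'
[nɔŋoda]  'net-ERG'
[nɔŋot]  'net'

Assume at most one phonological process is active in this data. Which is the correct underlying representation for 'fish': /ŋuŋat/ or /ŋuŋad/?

/ŋuŋad/

In [ŋuŋada] and [ŋuŋat] the final segment of 'fish' alternates: [d] ~ [t].
Compare 'skin', with invariant [t] in [fetota] and [fetot]: an analysis with underlying /t/ and a rule producing [d] before the ERG suffix would wrongly predict alternation here too.
The underlying segment must be /d/; voiced obstruents become voiceless word-finally, yielding [t] there.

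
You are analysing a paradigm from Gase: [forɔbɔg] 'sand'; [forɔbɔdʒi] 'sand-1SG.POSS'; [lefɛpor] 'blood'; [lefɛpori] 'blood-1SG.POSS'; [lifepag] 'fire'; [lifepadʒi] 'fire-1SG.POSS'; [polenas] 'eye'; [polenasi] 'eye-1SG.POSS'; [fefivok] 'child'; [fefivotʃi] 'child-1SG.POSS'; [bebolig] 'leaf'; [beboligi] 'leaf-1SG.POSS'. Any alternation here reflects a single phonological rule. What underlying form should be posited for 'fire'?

'fire' shows [g] ~ [dʒ] at the end of the stem ([lifepag] vs [lifepadʒi]).
But 'leaf' keeps [g] in both environments ([bebolig], [beboligi]), so there is no rule changing /g/ to [dʒ] before the 1SG.POSS suffix.
The underlying segment must be /dʒ/; palato-alveolar /tʃ/ and /dʒ/ become [k] and [g] when no front vowel follows, yielding [g] there.
Hence 'fire' is /lifepadʒ/ underlyingly.

/lifepadʒ/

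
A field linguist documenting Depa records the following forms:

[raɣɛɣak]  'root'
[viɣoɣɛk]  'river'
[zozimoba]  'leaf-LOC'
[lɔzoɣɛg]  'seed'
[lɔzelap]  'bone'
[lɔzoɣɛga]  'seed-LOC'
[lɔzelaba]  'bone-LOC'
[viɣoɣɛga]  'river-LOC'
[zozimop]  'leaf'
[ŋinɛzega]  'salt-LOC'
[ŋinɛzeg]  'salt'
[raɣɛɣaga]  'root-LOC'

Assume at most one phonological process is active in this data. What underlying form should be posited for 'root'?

/raɣɛɣak/

In [raɣɛɣak] and [raɣɛɣaga] the final segment of 'root' alternates: [k] ~ [g].
Compare 'salt', with invariant [g] in [ŋinɛzeg] and [ŋinɛzega]: an analysis with underlying /g/ and a rule producing [k] in isolation would wrongly predict alternation here too.
The underlying segment must be /k/; voiceless stops become voiced between vowels, yielding [g] there.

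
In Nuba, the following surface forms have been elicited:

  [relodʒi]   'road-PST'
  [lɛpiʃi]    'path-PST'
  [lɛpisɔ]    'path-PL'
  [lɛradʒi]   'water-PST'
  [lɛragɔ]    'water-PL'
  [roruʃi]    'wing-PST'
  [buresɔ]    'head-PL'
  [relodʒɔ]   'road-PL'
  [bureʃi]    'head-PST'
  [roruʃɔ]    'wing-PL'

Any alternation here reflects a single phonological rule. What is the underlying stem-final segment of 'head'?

The root 'head' surfaces as [bureʃi] and [buresɔ], with a stem-final [ʃ] ~ [s] alternation.
If /ʃ/ were underlying and a rule turned it into [s] before the PL suffix, 'wing' would also alternate; but it has [ʃ] in both [roruʃi] and [roruʃɔ].
Therefore /s/ is basic and [ʃ] is derived by palatalization before a front vowel (/g/ and /s/ become palato-alveolar [dʒ] and [ʃ] before a front vowel).

/s/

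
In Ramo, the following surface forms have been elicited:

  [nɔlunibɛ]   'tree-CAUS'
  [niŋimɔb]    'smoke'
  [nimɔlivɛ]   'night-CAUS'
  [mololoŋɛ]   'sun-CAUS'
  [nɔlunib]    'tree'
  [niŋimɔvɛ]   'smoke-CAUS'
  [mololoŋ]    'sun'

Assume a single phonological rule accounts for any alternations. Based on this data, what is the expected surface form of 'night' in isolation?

The root 'smoke' surfaces as [niŋimɔb] and [niŋimɔvɛ], with a stem-final [b] ~ [v] alternation.
Compare 'tree', with invariant [b] in [nɔlunib] and [nɔlunibɛ]: an analysis with underlying /b/ and a rule producing [v] before the CAUS suffix would wrongly predict alternation here too.
Therefore /v/ is basic and [b] is derived by word-final hardening (voiced fricatives become stops word-finally).
The one attested form of 'night', [nimɔlivɛ], shows underlying /nimɔliv/. Applying the same rule word-finally gives [nimɔlib].

[nimɔlib]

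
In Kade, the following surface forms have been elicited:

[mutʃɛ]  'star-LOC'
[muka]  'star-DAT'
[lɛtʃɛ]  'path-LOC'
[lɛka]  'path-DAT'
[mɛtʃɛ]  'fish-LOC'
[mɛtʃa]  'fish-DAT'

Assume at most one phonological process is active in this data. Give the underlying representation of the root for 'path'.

/lɛk/

'path' shows [tʃ] ~ [k] at the end of the stem ([lɛtʃɛ] vs [lɛka]).
The stem 'fish' ([mɛtʃɛ], [mɛtʃa]) shows [tʃ] unchanged in both environments, so [tʃ] cannot be basic with [k] derived before the DAT suffix.
Therefore /k/ is basic and [tʃ] is derived by palatalization before a front vowel (/k/ becomes palato-alveolar [tʃ] before a front vowel).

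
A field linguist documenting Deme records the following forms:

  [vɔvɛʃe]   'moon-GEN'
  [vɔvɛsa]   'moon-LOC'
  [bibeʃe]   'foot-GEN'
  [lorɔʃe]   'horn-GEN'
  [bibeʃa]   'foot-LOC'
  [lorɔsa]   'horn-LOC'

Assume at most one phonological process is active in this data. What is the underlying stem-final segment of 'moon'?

In [vɔvɛʃe] and [vɔvɛsa] the final segment of 'moon' alternates: [ʃ] ~ [s].
Compare 'foot', with invariant [ʃ] in [bibeʃe] and [bibeʃa]: an analysis with underlying /ʃ/ and a rule producing [s] before the LOC suffix would wrongly predict alternation here too.
So /s/ is underlying, and a rule of palatalization before a front vowel — /s/ becomes palato-alveolar [ʃ] before a front vowel — gives [ʃ].

/s/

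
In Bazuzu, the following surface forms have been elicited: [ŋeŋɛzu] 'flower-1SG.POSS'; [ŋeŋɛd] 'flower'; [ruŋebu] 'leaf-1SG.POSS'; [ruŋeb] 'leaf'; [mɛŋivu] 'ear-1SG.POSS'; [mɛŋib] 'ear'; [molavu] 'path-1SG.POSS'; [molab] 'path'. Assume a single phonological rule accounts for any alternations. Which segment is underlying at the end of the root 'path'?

The stem for 'path' ends in [v] in [molavu] but [b] in [molab].
If /b/ were underlying and a rule turned it into [v] before the 1SG.POSS suffix, 'leaf' would also alternate; but it has [b] in both [ruŋebu] and [ruŋeb].
So /v/ is underlying, and a rule of word-final hardening — voiced fricatives become stops word-finally — gives [b].

/v/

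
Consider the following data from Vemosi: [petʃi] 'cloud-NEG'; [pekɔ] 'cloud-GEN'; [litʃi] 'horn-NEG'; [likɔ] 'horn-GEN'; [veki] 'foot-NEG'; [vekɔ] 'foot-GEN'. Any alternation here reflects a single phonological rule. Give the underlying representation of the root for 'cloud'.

In [petʃi] and [pekɔ] the final segment of 'cloud' alternates: [tʃ] ~ [k].
Compare 'foot', with invariant [k] in [veki] and [vekɔ]: an analysis with underlying /k/ and a rule producing [tʃ] before the NEG suffix would wrongly predict alternation here too.
Therefore /tʃ/ is basic and [k] is derived by depalatalization (palato-alveolar /tʃ/ becomes [k] when no front vowel follows).

/petʃ/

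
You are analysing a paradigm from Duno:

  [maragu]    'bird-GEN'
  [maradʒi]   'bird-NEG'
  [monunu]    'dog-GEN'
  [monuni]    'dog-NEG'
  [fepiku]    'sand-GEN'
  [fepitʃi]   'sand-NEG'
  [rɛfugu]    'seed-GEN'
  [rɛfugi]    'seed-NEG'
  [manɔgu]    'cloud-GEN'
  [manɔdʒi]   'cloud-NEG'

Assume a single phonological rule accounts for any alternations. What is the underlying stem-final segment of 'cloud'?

/dʒ/

In [manɔgu] and [manɔdʒi] the final segment of 'cloud' alternates: [g] ~ [dʒ].
Compare 'seed', with invariant [g] in [rɛfugu] and [rɛfugi]: an analysis with underlying /g/ and a rule producing [dʒ] before the NEG suffix would wrongly predict alternation here too.
The underlying segment must be /dʒ/; palato-alveolar /tʃ/ and /dʒ/ become [k] and [g] when no front vowel follows, yielding [g] there.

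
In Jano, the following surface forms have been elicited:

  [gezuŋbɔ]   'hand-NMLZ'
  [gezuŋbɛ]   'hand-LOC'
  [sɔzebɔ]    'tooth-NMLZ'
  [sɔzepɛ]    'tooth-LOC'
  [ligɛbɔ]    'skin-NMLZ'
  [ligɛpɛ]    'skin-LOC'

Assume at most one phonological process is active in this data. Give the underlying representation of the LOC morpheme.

/-pɛ/

The LOC suffix surfaces as [-bɛ] and [-pɛ], depending on the final segment of the stem.
The NMLZ suffix, which begins with [b], is invariant after every stem; so [b] is not altered by any rule here.
The LOC suffix is therefore /-pɛ/ underlyingly, with post-nasal voicing: voiceless stops become voiced after a nasal.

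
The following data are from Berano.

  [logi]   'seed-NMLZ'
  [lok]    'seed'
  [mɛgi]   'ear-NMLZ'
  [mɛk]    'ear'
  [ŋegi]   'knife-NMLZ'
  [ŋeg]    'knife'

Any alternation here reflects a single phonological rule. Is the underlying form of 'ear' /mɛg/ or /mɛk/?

/mɛk/

'ear' shows [g] ~ [k] at the end of the stem ([mɛgi] vs [mɛk]).
The stem 'knife' ([ŋegi], [ŋeg]) shows [g] unchanged in both environments, so [g] cannot be basic with [k] derived in isolation.
So /k/ is underlying, and a rule of intervocalic voicing — voiceless stops become voiced between vowels — gives [g].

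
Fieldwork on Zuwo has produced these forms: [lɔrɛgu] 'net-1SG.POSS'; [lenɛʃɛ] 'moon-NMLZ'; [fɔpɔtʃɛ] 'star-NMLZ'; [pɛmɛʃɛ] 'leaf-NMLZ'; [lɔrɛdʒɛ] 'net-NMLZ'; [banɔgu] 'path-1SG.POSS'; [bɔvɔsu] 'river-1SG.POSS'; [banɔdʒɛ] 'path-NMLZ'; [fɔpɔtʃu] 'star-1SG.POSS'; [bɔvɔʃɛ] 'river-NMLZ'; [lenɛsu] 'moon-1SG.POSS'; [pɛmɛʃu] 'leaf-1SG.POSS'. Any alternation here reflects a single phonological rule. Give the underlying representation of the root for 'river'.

/bɔvɔs/

The stem for 'river' ends in [s] in [bɔvɔsu] but [ʃ] in [bɔvɔʃɛ].
If /ʃ/ were underlying and a rule turned it into [s] before the 1SG.POSS suffix, 'leaf' would also alternate; but it has [ʃ] in both [pɛmɛʃu] and [pɛmɛʃɛ].
Therefore /s/ is basic and [ʃ] is derived by palatalization before a front vowel (/g/ and /s/ become palato-alveolar [dʒ] and [ʃ] before a front vowel).
So 'river' = /bɔvɔs/.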